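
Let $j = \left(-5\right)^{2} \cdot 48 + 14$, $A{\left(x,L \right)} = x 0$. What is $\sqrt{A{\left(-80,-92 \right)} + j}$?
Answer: $\sqrt{1214} \approx 34.843$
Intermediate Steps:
$A{\left(x,L \right)} = 0$
$j = 1214$ ($j = 25 \cdot 48 + 14 = 1200 + 14 = 1214$)
$\sqrt{A{\left(-80,-92 \right)} + j} = \sqrt{0 + 1214} = \sqrt{1214}$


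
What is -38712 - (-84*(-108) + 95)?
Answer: -47879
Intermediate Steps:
-38712 - (-84*(-108) + 95) = -38712 - (9072 + 95) = -38712 - 1*9167 = -38712 - 9167 = -47879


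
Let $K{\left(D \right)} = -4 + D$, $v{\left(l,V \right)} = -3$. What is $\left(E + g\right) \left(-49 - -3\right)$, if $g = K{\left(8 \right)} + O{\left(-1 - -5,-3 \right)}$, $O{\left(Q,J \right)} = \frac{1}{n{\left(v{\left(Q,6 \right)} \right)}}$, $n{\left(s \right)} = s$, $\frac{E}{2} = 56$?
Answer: $- \frac{15962}{3} \approx -5320.7$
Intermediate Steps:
$E = 112$ ($E = 2 \cdot 56 = 112$)
$O{\left(Q,J \right)} = - \frac{1}{3}$ ($O{\left(Q,J \right)} = \frac{1}{-3} = - \frac{1}{3}$)
$g = \frac{11}{3}$ ($g = \left(-4 + 8\right) - \frac{1}{3} = 4 - \frac{1}{3} = \frac{11}{3} \approx 3.6667$)
$\left(E + g\right) \left(-49 - -3\right) = \left(112 + \frac{11}{3}\right) \left(-49 - -3\right) = \frac{347 \left(-49 + 3\right)}{3} = \frac{347}{3} \left(-46\right) = - \frac{15962}{3}$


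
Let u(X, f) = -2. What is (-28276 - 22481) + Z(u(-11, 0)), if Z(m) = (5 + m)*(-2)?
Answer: -50763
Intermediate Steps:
Z(m) = -10 - 2*m
(-28276 - 22481) + Z(u(-11, 0)) = (-28276 - 22481) + (-10 - 2*(-2)) = -50757 + (-10 + 4) = -50757 - 6 = -50763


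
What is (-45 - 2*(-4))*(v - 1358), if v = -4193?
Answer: 205387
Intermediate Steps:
(-45 - 2*(-4))*(v - 1358) = (-45 - 2*(-4))*(-4193 - 1358) = (-45 + 8)*(-5551) = -37*(-5551) = 205387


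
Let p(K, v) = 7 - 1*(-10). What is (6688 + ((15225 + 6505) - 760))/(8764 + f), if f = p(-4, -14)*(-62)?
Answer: 13829/3855 ≈ 3.5873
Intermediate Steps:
p(K, v) = 17 (p(K, v) = 7 + 10 = 17)
f = -1054 (f = 17*(-62) = -1054)
(6688 + ((15225 + 6505) - 760))/(8764 + f) = (6688 + ((15225 + 6505) - 760))/(8764 - 1054) = (6688 + (21730 - 760))/7710 = (6688 + 20970)*(1/7710) = 27658*(1/7710) = 13829/3855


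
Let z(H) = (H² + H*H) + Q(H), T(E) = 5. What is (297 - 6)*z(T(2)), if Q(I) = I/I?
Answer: 14841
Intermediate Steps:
Q(I) = 1
z(H) = 1 + 2*H² (z(H) = (H² + H*H) + 1 = (H² + H²) + 1 = 2*H² + 1 = 1 + 2*H²)
(297 - 6)*z(T(2)) = (297 - 6)*(1 + 2*5²) = 291*(1 + 2*25) = 291*(1 + 50) = 291*51 = 14841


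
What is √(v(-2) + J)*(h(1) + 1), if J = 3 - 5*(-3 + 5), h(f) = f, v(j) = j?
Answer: 6*I ≈ 6.0*I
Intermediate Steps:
J = -7 (J = 3 - 5*2 = 3 - 10 = -7)
√(v(-2) + J)*(h(1) + 1) = √(-2 - 7)*(1 + 1) = √(-9)*2 = (3*I)*2 = 6*I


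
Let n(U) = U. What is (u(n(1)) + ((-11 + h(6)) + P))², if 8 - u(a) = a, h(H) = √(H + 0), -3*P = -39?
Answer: (9 + √6)² ≈ 131.09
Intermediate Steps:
P = 13 (P = -⅓*(-39) = 13)
h(H) = √H
u(a) = 8 - a
(u(n(1)) + ((-11 + h(6)) + P))² = ((8 - 1*1) + ((-11 + √6) + 13))² = ((8 - 1) + (2 + √6))² = (7 + (2 + √6))² = (9 + √6)²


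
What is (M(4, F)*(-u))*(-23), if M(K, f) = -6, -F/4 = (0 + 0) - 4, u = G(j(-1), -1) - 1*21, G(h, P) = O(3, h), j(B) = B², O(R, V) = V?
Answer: 2760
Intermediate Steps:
G(h, P) = h
u = -20 (u = (-1)² - 1*21 = 1 - 21 = -20)
F = 16 (F = -4*((0 + 0) - 4) = -4*(0 - 4) = -4*(-4) = 16)
(M(4, F)*(-u))*(-23) = -(-6)*(-20)*(-23) = -6*20*(-23) = -120*(-23) = 2760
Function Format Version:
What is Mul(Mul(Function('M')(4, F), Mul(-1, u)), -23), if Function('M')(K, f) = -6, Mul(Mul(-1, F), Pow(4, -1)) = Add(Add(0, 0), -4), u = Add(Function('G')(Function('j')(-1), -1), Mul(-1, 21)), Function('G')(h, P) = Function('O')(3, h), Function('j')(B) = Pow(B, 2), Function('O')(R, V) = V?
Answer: 2760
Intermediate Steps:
Function('G')(h, P) = h
u = -20 (u = Add(Pow(-1, 2), Mul(-1, 21)) = Add(1, -21) = -20)
F = 16 (F = Mul(-4, Add(Add(0, 0), -4)) = Mul(-4, Add(0, -4)) = Mul(-4, -4) = 16)
Mul(Mul(Function('M')(4, F), Mul(-1, u)), -23) = Mul(Mul(-6, Mul(-1, -20)), -23) = Mul(Mul(-6, 20), -23) = Mul(-120, -23) = 2760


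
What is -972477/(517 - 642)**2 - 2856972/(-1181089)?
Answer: -1103941699953/18454515625 ≈ -59.820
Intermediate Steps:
-972477/(517 - 642)**2 - 2856972/(-1181089) = -972477/((-125)**2) - 2856972*(-1/1181089) = -972477/15625 + 2856972/1181089 = -1103941699953/18454515625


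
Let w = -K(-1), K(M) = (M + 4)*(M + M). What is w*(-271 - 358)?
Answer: -3774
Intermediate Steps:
K(M) = 2*M*(4 + M) (K(M) = (4 + M)*(2*M) = 2*M*(4 + M))
w = 6 (w = -2*(-1)*(4 - 1) = -2*(-1)*3 = -1*(-6) = 6)
w*(-271 - 358) = 6*(-271 - 358) = 6*(-629) = -3774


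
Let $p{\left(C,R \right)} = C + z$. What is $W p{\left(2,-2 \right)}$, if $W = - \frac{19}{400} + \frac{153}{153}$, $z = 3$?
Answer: $\frac{381}{80} \approx 4.7625$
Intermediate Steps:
$p{\left(C,R \right)} = 3 + C$ ($p{\left(C,R \right)} = C + 3 = 3 + C$)
$W = \frac{381}{400}$ ($W = \left(-19\right) \frac{1}{400} + 153 \cdot \frac{1}{153} = - \frac{19}{400} + 1 = \frac{381}{400} \approx 0.9525$)
$W p{\left(2,-2 \right)} = \frac{381 \left(3 + 2\right)}{400} = \frac{381}{400} \cdot 5 = \frac{381}{80}$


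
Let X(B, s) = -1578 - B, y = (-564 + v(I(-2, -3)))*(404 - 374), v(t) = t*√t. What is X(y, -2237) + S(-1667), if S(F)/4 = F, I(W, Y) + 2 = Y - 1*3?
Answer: 8674 + 480*I*√2 ≈ 8674.0 + 678.82*I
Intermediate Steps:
I(W, Y) = -5 + Y (I(W, Y) = -2 + (Y - 1*3) = -2 + (Y - 3) = -2 + (-3 + Y) = -5 + Y)
v(t) = t^(3/2)
y = -16920 - 480*I*√2 (y = (-564 + (-5 - 3)^(3/2))*(404 - 374) = (-564 + (-8)^(3/2))*30 = (-564 - 16*I*√2)*30 = -16920 - 480*I*√2 ≈ -16920.0 - 678.82*I)
S(F) = 4*F
X(y, -2237) + S(-1667) = (-1578 - (-16920 - 480*I*√2)) + 4*(-1667) = (-1578 + (16920 + 480*I*√2)) - 6668 = (15342 + 480*I*√2) - 6668 = 8674 + 480*I*√2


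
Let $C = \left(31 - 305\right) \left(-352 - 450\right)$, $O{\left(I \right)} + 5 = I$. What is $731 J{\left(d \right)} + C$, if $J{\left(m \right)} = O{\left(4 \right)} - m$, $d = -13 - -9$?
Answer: $221941$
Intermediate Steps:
$O{\left(I \right)} = -5 + I$
$d = -4$ ($d = -13 + 9 = -4$)
$J{\left(m \right)} = -1 - m$ ($J{\left(m \right)} = \left(-5 + 4\right) - m = -1 - m$)
$C = 219748$ ($C = \left(-274\right) \left(-802\right) = 219748$)
$731 J{\left(d \right)} + C = 731 \left(-1 - -4\right) + 219748 = 731 \left(-1 + 4\right) + 219748 = 731 \cdot 3 + 219748 = 2193 + 219748 = 221941$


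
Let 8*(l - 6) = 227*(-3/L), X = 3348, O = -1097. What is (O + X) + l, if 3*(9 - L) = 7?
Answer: 359077/160 ≈ 2244.2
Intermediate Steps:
L = 20/3 (L = 9 - 1/3*7 = 9 - 7/3 = 20/3 ≈ 6.6667)
l = -1083/160 (l = 6 + (227*(-3/20/3))/8 = 6 + (227*(-3*3/20))/8 = 6 + (227*(-9/20))/8 = 6 + (1/8)*(-2043/20) = 6 - 2043/160 = -1083/160 ≈ -6.7688)
(O + X) + l = (-1097 + 3348) - 1083/160 = 2251 - 1083/160 = 359077/160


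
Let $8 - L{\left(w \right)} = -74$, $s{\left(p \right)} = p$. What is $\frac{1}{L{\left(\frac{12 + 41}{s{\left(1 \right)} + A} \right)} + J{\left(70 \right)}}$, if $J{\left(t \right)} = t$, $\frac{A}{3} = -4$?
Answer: $\frac{1}{152} \approx 0.0065789$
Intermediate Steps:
$A = -12$ ($A = 3 \left(-4\right) = -12$)
$L{\left(w \right)} = 82$ ($L{\left(w \right)} = 8 - -74 = 8 + 74 = 82$)
$\frac{1}{L{\left(\frac{12 + 41}{s{\left(1 \right)} + A} \right)} + J{\left(70 \right)}} = \frac{1}{82 + 70} = \frac{1}{152}$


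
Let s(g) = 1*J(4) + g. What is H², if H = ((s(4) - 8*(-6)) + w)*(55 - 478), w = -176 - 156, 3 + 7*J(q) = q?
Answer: 686672423649/49 ≈ 1.4014e+10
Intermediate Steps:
J(q) = -3/7 + q/7
s(g) = ⅐ + g (s(g) = 1*(-3/7 + (⅐)*4) + g = 1*(-3/7 + 4/7) + g = 1*(⅐) + g = ⅐ + g)
w = -332
H = 828657/7 (H = (((⅐ + 4) - 8*(-6)) - 332)*(55 - 478) = ((29/7 + 48) - 332)*(-423) = (365/7 - 332)*(-423) = -1959/7*(-423) = 828657/7 ≈ 1.1838e+5)
H² = (828657/7)² = 686672423649/49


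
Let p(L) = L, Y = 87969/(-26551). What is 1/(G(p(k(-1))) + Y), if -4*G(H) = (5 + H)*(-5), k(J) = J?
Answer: 3793/6398 ≈ 0.59284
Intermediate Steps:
Y = -12567/3793 (Y = 87969*(-1/26551) = -12567/3793 ≈ -3.3132)
G(H) = 25/4 + 5*H/4 (G(H) = -(5 + H)*(-5)/4 = -(-25 - 5*H)/4 = 25/4 + 5*H/4)
1/(G(p(k(-1))) + Y) = 1/((25/4 + (5/4)*(-1)) - 12567/3793) = 1/((25/4 - 5/4) - 12567/3793) = 1/(5 - 12567/3793) = 1/(6398/3793) = 3793/6398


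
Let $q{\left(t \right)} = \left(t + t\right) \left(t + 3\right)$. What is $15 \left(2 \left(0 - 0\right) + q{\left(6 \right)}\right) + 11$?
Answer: $1631$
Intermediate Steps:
$q{\left(t \right)} = 2 t \left(3 + t\right)$
$15 \left(2 \left(0 - 0\right) + q{\left(6 \right)}\right) + 11 = 15 \left(2 \left(0 - 0\right) + 2 \cdot 6 \left(3 + 6\right)\right) + 11 = 15 \left(2 \left(0 + 0\right) + 2 \cdot 6 \cdot 9\right) + 11 = 15 \left(2 \cdot 0 + 108\right) + 11 = 15 \left(0 + 108\right) + 11 = 15 \cdot 108 + 11 = 1620 + 11 = 1631$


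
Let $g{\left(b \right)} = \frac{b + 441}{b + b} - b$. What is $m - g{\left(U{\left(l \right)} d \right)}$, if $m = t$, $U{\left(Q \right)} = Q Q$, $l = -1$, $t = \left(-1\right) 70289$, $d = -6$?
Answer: $- \frac{281035}{4} \approx -70259.0$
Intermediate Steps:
$t = -70289$
$U{\left(Q \right)} = Q^{2}$
$m = -70289$
$g{\left(b \right)} = - b + \frac{441 + b}{2 b}$ ($g{\left(b \right)} = \frac{441 + b}{2 b} - b = - b + \frac{441 + b}{2 b}$)
$m - g{\left(U{\left(l \right)} d \right)} = -70289 - \left(\frac{1}{2} - \left(-1\right)^{2} \left(-6\right) + \frac{441}{2 \left(-1\right)^{2} \left(-6\right)}\right) = -70289 - \left(\frac{1}{2} - 1 \left(-6\right) + \frac{441}{2 \cdot 1 \left(-6\right)}\right) = -70289 - \left(\frac{1}{2} - -6 + \frac{441}{2 \left(-6\right)}\right) = -70289 - \left(\frac{1}{2} + 6 + \frac{441}{2} \left(- \frac{1}{6}\right)\right) = -70289 - \left(\frac{1}{2} + 6 - \frac{147}{4}\right) = -70289 - - \frac{121}{4} = -70289 + \frac{121}{4} = - \frac{281035}{4}$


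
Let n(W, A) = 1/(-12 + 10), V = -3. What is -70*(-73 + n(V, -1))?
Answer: 5145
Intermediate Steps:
n(W, A) = -½ (n(W, A) = 1/(-2) = -½)
-70*(-73 + n(V, -1)) = -70*(-73 - ½) = -70*(-147/2) = 5145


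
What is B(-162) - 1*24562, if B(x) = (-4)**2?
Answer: -24546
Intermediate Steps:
B(x) = 16
B(-162) - 1*24562 = 16 - 1*24562 = 16 - 24562 = -24546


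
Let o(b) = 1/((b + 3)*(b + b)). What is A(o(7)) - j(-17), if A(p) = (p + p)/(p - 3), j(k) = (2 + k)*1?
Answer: 6283/419 ≈ 14.995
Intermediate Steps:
o(b) = 1/(2*b*(3 + b)) (o(b) = 1/((3 + b)*(2*b)) = 1/(2*b*(3 + b)))
j(k) = 2 + k
A(p) = 2*p/(-3 + p) (A(p) = (2*p)/(-3 + p) = 2*p/(-3 + p))
A(o(7)) - j(-17) = 2*((½)/(7*(3 + 7)))/(-3 + (½)/(7*(3 + 7))) - (2 - 17) = 2*((½)*(⅐)/10)/(-3 + (½)*(⅐)/10) - 1*(-15) = 2*((½)*(⅐)*(⅒))/(-3 + (½)*(⅐)*(⅒)) + 15 = 2*(1/140)/(-3 + 1/140) + 15 = 2*(1/140)/(-419/140) + 15 = 2*(1/140)*(-140/419) + 15 = -2/419 + 15 = 6283/419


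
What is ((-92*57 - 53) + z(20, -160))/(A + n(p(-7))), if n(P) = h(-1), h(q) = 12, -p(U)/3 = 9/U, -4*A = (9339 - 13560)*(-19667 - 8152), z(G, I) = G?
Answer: 7036/39141317 ≈ 0.00017976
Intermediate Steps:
A = -117423999/4 (A = -(9339 - 13560)*(-19667 - 8152)/4 = -(-4221)*(-27819)/4 = -¼*117423999 = -117423999/4 ≈ -2.9356e+7)
p(U) = -27/U
n(P) = 12
((-92*57 - 53) + z(20, -160))/(A + n(p(-7))) = ((-92*57 - 53) + 20)/(-117423999/4 + 12) = ((-5244 - 53) + 20)/(-117423951/4) = (-5297 + 20)*(-4/117423951) = -5277*(-4/117423951) = 7036/39141317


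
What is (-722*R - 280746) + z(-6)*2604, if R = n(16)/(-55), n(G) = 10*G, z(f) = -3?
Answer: -3151034/11 ≈ -2.8646e+5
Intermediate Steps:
R = -32/11 (R = (10*16)/(-55) = 160*(-1/55) = -32/11 ≈ -2.9091)
(-722*R - 280746) + z(-6)*2604 = (-722*(-32/11) - 280746) - 3*2604 = (23104/11 - 280746) - 7812 = -3065102/11 - 7812 = -3151034/11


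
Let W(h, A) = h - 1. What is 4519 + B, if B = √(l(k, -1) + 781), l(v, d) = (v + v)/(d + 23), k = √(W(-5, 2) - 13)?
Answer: 4519 + √(94501 + 11*I*√19)/11 ≈ 4546.9 + 0.0070897*I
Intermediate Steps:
W(h, A) = -1 + h
k = I*√19 (k = √((-1 - 5) - 13) = √(-6 - 13) = √(-19) = I*√19 ≈ 4.3589*I)
l(v, d) = 2*v/(23 + d) (l(v, d) = (2*v)/(23 + d) = 2*v/(23 + d))
B = √(781 + I*√19/11) (B = √(2*(I*√19)/(23 - 1) + 781) = √(2*(I*√19)/22 + 781) = √(2*(I*√19)*(1/22) + 781) = √(I*√19/11 + 781) = √(781 + I*√19/11) ≈ 27.946 + 0.00709*I)
4519 + B = 4519 + √(94501 + 11*I*√19)/11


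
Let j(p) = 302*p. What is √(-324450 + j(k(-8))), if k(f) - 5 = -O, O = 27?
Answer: I*√331094 ≈ 575.41*I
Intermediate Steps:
k(f) = -22 (k(f) = 5 - 1*27 = 5 - 27 = -22)
√(-324450 + j(k(-8))) = √(-324450 + 302*(-22)) = √(-324450 - 6644) = √(-331094) = I*√331094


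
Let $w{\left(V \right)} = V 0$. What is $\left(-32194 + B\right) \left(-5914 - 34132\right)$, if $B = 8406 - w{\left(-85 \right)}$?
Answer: $952614248$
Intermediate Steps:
$w{\left(V \right)} = 0$
$B = 8406$ ($B = 8406 - 0 = 8406 + 0 = 8406$)
$\left(-32194 + B\right) \left(-5914 - 34132\right) = \left(-32194 + 8406\right) \left(-5914 - 34132\right) = \left(-23788\right) \left(-40046\right) = 952614248$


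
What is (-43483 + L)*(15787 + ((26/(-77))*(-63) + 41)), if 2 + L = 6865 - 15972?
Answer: -9168994464/11 ≈ -8.3355e+8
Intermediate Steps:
L = -9109 (L = -2 + (6865 - 15972) = -2 - 9107 = -9109)
(-43483 + L)*(15787 + ((26/(-77))*(-63) + 41)) = (-43483 - 9109)*(15787 + ((26/(-77))*(-63) + 41)) = -52592*(15787 + ((26*(-1/77))*(-63) + 41)) = -52592*(15787 + (-26/77*(-63) + 41)) = -52592*(15787 + (234/11 + 41)) = -52592*(15787 + 685/11) = -52592*174342/11 = -9168994464/11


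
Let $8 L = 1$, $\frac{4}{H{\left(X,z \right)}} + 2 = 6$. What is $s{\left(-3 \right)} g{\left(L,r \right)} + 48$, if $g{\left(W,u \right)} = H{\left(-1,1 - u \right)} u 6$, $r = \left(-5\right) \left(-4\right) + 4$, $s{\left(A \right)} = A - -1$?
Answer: $-240$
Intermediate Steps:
$H{\left(X,z \right)} = 1$ ($H{\left(X,z \right)} = \frac{4}{-2 + 6} = \frac{4}{4} = 4 \cdot \frac{1}{4} = 1$)
$s{\left(A \right)} = 1 + A$ ($s{\left(A \right)} = A + 1 = 1 + A$)
$r = 24$ ($r = 20 + 4 = 24$)
$L = \frac{1}{8}$ ($L = \frac{1}{8} \cdot 1 = \frac{1}{8} \approx 0.125$)
$g{\left(W,u \right)} = 6 u$ ($g{\left(W,u \right)} = 1 u 6 = u 6 = 6 u$)
$s{\left(-3 \right)} g{\left(L,r \right)} + 48 = \left(1 - 3\right) 6 \cdot 24 + 48 = \left(-2\right) 144 + 48 = -288 + 48 = -240$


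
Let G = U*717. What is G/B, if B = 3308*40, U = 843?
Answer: 604431/132320 ≈ 4.5679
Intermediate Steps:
B = 132320
G = 604431 (G = 843*717 = 604431)
G/B = 604431/132320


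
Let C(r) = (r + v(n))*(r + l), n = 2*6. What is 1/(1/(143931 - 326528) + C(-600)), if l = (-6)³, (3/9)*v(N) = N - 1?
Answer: 182597/84482519183 ≈ 2.1614e-6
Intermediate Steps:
n = 12
v(N) = -3 + 3*N (v(N) = 3*(N - 1) = 3*(-1 + N) = -3 + 3*N)
l = -216
C(r) = (-216 + r)*(33 + r) (C(r) = (r + (-3 + 3*12))*(r - 216) = (r + (-3 + 36))*(-216 + r) = (r + 33)*(-216 + r) = (33 + r)*(-216 + r) = (-216 + r)*(33 + r))
1/(1/(143931 - 326528) + C(-600)) = 1/(1/(143931 - 326528) + (-7128 + (-600)² - 183*(-600))) = 1/(1/(-182597) + (-7128 + 360000 + 109800)) = 1/(-1/182597 + 462672) = 1/(84482519183/182597) = 182597/84482519183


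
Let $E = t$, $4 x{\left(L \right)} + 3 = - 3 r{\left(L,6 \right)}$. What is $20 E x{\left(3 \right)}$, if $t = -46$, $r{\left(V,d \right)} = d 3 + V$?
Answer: $15180$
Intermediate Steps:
$r{\left(V,d \right)} = V + 3 d$ ($r{\left(V,d \right)} = 3 d + V = V + 3 d$)
$x{\left(L \right)} = - \frac{57}{4} - \frac{3 L}{4}$ ($x{\left(L \right)} = - \frac{3}{4} + \frac{\left(-3\right) \left(L + 3 \cdot 6\right)}{4} = - \frac{3}{4} + \frac{\left(-3\right) \left(L + 18\right)}{4} = - \frac{3}{4} + \frac{\left(-3\right) \left(18 + L\right)}{4} = - \frac{3}{4} + \frac{-54 - 3 L}{4} = - \frac{3}{4} - \left(\frac{27}{2} + \frac{3 L}{4}\right) = - \frac{57}{4} - \frac{3 L}{4}$)
$E = -46$
$20 E x{\left(3 \right)} = 20 \left(-46\right) \left(- \frac{57}{4} - \frac{9}{4}\right) = - 920 \left(- \frac{57}{4} - \frac{9}{4}\right) = \left(-920\right) \left(- \frac{33}{2}\right) = 15180$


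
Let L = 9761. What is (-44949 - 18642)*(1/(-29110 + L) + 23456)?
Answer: -2623707676683/1759 ≈ -1.4916e+9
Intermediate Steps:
(-44949 - 18642)*(1/(-29110 + L) + 23456) = (-44949 - 18642)*(1/(-29110 + 9761) + 23456) = -63591*(1/(-19349) + 23456) = -63591*(-1/19349 + 23456) = -63591*453850143/19349 = -2623707676683/1759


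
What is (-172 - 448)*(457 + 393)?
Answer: -527000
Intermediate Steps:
(-172 - 448)*(457 + 393) = -620*850 = -527000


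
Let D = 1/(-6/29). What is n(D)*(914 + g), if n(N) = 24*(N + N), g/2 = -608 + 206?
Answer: -25520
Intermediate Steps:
g = -804 (g = 2*(-608 + 206) = 2*(-402) = -804)
D = -29/6 (D = 1/(-6*1/29) = 1/(-6/29) = -29/6 ≈ -4.8333)
n(N) = 48*N (n(N) = 24*(2*N) = 48*N)
n(D)*(914 + g) = (48*(-29/6))*(914 - 804) = -232*110 = -25520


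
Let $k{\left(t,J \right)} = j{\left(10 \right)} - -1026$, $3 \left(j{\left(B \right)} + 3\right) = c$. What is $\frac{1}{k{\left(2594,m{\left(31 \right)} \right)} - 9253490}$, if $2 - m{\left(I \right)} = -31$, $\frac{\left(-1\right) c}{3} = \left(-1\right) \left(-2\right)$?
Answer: $- \frac{1}{9252469} \approx -1.0808 \cdot 10^{-7}$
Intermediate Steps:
$c = -6$ ($c = - 3 \left(\left(-1\right) \left(-2\right)\right) = \left(-3\right) 2 = -6$)
$m{\left(I \right)} = 33$ ($m{\left(I \right)} = 2 - -31 = 2 + 31 = 33$)
$j{\left(B \right)} = -5$ ($j{\left(B \right)} = -3 + \frac{1}{3} \left(-6\right) = -3 - 2 = -5$)
$k{\left(t,J \right)} = 1021$ ($k{\left(t,J \right)} = -5 - -1026 = -5 + 1026 = 1021$)
$\frac{1}{k{\left(2594,m{\left(31 \right)} \right)} - 9253490} = \frac{1}{1021 - 9253490} = \frac{1}{-9252469} = - \frac{1}{9252469}$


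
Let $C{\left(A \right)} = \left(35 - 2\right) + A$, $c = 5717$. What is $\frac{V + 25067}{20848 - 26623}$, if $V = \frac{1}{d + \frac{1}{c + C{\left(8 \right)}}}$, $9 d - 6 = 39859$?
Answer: $- \frac{1150789277263}{265121794245} \approx -4.3406$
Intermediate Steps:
$d = \frac{39865}{9}$ ($d = \frac{2}{3} + \frac{1}{9} \cdot 39859 = \frac{2}{3} + \frac{39859}{9} = \frac{39865}{9} \approx 4429.4$)
$C{\left(A \right)} = 33 + A$
$V = \frac{51822}{229542679}$ ($V = \frac{1}{\frac{39865}{9} + \frac{1}{5717 + \left(33 + 8\right)}} = \frac{1}{\frac{39865}{9} + \frac{1}{5717 + 41}} = \frac{1}{\frac{39865}{9} + \frac{1}{5758}} = \frac{1}{\frac{229542679}{51822}} = \frac{51822}{229542679} \approx 0.00022576$)
$\frac{V + 25067}{20848 - 26623} = \frac{\frac{51822}{229542679} + 25067}{20848 - 26623} = \frac{5753946386315}{229542679 \left(-5775\right)} = \frac{5753946386315}{229542679} \left(- \frac{1}{5775}\right) = - \frac{1150789277263}{265121794245}$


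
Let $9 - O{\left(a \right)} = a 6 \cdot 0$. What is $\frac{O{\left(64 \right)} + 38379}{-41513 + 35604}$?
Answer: $- \frac{38388}{5909} \approx -6.4965$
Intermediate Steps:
$O{\left(a \right)} = 9$ ($O{\left(a \right)} = 9 - a 6 \cdot 0 = 9 - 6 a 0 = 9 - 0 = 9 + 0 = 9$)
$\frac{O{\left(64 \right)} + 38379}{-41513 + 35604} = \frac{9 + 38379}{-41513 + 35604} = \frac{38388}{-5909} = 38388 \left(- \frac{1}{5909}\right) = - \frac{38388}{5909}$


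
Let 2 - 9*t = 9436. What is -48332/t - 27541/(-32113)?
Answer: 7114295719/151477021 ≈ 46.966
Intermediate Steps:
t = -9434/9 (t = 2/9 - 1/9*9436 = 2/9 - 9436/9 = -9434/9 ≈ -1048.2)
-48332/t - 27541/(-32113) = -48332/(-9434/9) - 27541/(-32113) = -48332*(-9/9434) - 27541*(-1/32113) = 217494/4717 + 27541/32113 = 7114295719/151477021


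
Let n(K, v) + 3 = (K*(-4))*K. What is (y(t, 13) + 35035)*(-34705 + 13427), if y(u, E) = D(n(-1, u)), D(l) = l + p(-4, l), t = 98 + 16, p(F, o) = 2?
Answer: -745368340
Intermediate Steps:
t = 114
n(K, v) = -3 - 4*K² (n(K, v) = -3 + (K*(-4))*K = -3 + (-4*K)*K = -3 - 4*K²)
D(l) = 2 + l (D(l) = l + 2 = 2 + l)
y(u, E) = -5 (y(u, E) = 2 + (-3 - 4*(-1)²) = 2 + (-3 - 4*1) = 2 + (-3 - 4) = 2 - 7 = -5)
(y(t, 13) + 35035)*(-34705 + 13427) = (-5 + 35035)*(-34705 + 13427) = 35030*(-21278) = -745368340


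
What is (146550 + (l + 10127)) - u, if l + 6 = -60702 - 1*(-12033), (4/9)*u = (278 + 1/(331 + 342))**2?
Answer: -119371899793/1811716 ≈ -65889.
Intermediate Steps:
u = 315040851225/1811716 (u = 9*(278 + 1/(331 + 342))**2/4 = 9*(278 + 1/673)**2/4 = 9*(187095/673)**2/4 = (9/4)*(35004539025/452929) = 315040851225/1811716 ≈ 1.7389e+5)
l = -48675 (l = -6 + (-60702 - 1*(-12033)) = -6 + (-60702 + 12033) = -6 - 48669 = -48675)
(146550 + (l + 10127)) - u = (146550 + (-48675 + 10127)) - 1*315040851225/1811716 = (146550 - 38548) - 315040851225/1811716 = 108002 - 315040851225/1811716 = -119371899793/1811716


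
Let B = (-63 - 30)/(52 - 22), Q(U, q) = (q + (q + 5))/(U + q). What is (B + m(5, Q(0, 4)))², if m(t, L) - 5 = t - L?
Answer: 5329/400 ≈ 13.322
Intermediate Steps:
Q(U, q) = (5 + 2*q)/(U + q) (Q(U, q) = (q + (5 + q))/(U + q) = (5 + 2*q)/(U + q))
m(t, L) = 5 + t - L (m(t, L) = 5 + (t - L) = 5 + t - L)
B = -31/10 (B = -93/30 = -93*1/30 = -31/10 ≈ -3.1000)
(B + m(5, Q(0, 4)))² = (-31/10 + (5 + 5 - (5 + 2*4)/(0 + 4)))² = (-31/10 + (5 + 5 - (5 + 8)/4))² = (-31/10 + (5 + 5 - 13/4))² = (-31/10 + 27/4)² = (73/20)² = 5329/400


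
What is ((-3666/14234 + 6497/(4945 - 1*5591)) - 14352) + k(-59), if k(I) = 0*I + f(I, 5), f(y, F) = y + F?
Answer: -66280189559/4597582 ≈ -14416.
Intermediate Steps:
f(y, F) = F + y
k(I) = 5 + I (k(I) = 0*I + (5 + I) = 0 + (5 + I) = 5 + I)
((-3666/14234 + 6497/(4945 - 1*5591)) - 14352) + k(-59) = ((-3666/14234 + 6497/(4945 - 1*5591)) - 14352) + (5 - 59) = ((-3666*1/14234 + 6497/(4945 - 5591)) - 14352) - 54 = ((-1833/7117 + 6497/(-646)) - 14352) - 54 = ((-1833/7117 + 6497*(-1/646)) - 14352) - 54 = ((-1833/7117 - 6497/646) - 14352) - 54 = (-47423267/4597582 - 14352) - 54 = -66031920131/4597582 - 54 = -66280189559/4597582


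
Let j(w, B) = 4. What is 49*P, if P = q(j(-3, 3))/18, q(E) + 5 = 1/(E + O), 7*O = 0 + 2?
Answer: -7007/540 ≈ -12.976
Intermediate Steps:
O = 2/7 (O = (0 + 2)/7 = (1/7)*2 = 2/7 ≈ 0.28571)
q(E) = -5 + 1/(2/7 + E) (q(E) = -5 + 1/(E + 2/7) = -5 + 1/(2/7 + E))
P = -143/540 (P = ((-3 - 35*4)/(2 + 7*4))/18 = ((-3 - 140)/(2 + 28))*(1/18) = (-143/30)*(1/18) = ((1/30)*(-143))*(1/18) = -143/30*1/18 = -143/540 ≈ -0.26481)
49*P = 49*(-143/540) = -7007/540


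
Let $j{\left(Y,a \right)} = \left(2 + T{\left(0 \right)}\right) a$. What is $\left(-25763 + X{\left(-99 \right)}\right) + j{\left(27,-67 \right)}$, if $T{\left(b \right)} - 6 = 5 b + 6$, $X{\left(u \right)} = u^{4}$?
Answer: $96032900$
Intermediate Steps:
$T{\left(b \right)} = 12 + 5 b$ ($T{\left(b \right)} = 6 + \left(5 b + 6\right) = 6 + \left(6 + 5 b\right) = 12 + 5 b$)
$j{\left(Y,a \right)} = 14 a$ ($j{\left(Y,a \right)} = \left(2 + \left(12 + 5 \cdot 0\right)\right) a = \left(2 + \left(12 + 0\right)\right) a = \left(2 + 12\right) a = 14 a$)
$\left(-25763 + X{\left(-99 \right)}\right) + j{\left(27,-67 \right)} = \left(-25763 + \left(-99\right)^{4}\right) + 14 \left(-67\right) = \left(-25763 + 96059601\right) - 938 = 96033838 - 938 = 96032900$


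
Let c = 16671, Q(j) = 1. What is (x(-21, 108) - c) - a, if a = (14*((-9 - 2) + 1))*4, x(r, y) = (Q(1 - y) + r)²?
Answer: -15711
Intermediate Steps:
x(r, y) = (1 + r)²
a = -560 (a = (14*(-11 + 1))*4 = (14*(-10))*4 = -140*4 = -560)
(x(-21, 108) - c) - a = ((1 - 21)² - 1*16671) - 1*(-560) = ((-20)² - 16671) + 560 = (400 - 16671) + 560 = -16271 + 560 = -15711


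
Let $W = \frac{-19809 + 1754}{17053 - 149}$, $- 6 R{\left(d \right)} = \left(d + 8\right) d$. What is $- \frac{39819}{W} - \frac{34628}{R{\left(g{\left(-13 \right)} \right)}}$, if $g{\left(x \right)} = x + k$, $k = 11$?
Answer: $\frac{360496106}{18055} \approx 19967.0$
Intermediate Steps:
$g{\left(x \right)} = 11 + x$ ($g{\left(x \right)} = x + 11 = 11 + x$)
$R{\left(d \right)} = - \frac{d \left(8 + d\right)}{6}$ ($R{\left(d \right)} = - \frac{\left(d + 8\right) d}{6} = - \frac{\left(8 + d\right) d}{6} = - \frac{d \left(8 + d\right)}{6}$)
$W = - \frac{18055}{16904} \approx -1.0681$
$- \frac{39819}{W} - \frac{34628}{R{\left(g{\left(-13 \right)} \right)}} = - \frac{39819}{- \frac{18055}{16904}} - \frac{34628}{\left(- \frac{1}{6}\right) \left(11 - 13\right) \left(8 + \left(11 - 13\right)\right)} = \left(-39819\right) \left(- \frac{16904}{18055}\right) - \frac{34628}{\left(- \frac{1}{6}\right) \left(-2\right) \left(8 - 2\right)} = \frac{673100376}{18055} - \frac{34628}{\left(- \frac{1}{6}\right) \left(-2\right) 6} = \frac{673100376}{18055} - \frac{34628}{2} = \frac{673100376}{18055} - 17314 = \frac{360496106}{18055}$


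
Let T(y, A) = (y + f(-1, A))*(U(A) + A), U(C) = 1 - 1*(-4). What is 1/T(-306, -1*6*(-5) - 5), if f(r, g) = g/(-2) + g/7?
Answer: -7/66135 ≈ -0.00010584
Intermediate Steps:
f(r, g) = -5*g/14 (f(r, g) = g*(-½) + g*(⅐) = -g/2 + g/7 = -5*g/14)
U(C) = 5 (U(C) = 1 + 4 = 5)
T(y, A) = (5 + A)*(y - 5*A/14) (T(y, A) = (y - 5*A/14)*(5 + A) = (5 + A)*(y - 5*A/14))
1/T(-306, -1*6*(-5) - 5) = 1/(5*(-306) - 25*(-1*6*(-5) - 5)/14 - 5*(-1*6*(-5) - 5)²/14 + (-1*6*(-5) - 5)*(-306)) = 1/(-1530 - 25*(-6*(-5) - 5)/14 - 5*(-6*(-5) - 5)²/14 + (-6*(-5) - 5)*(-306)) = 1/(-1530 - 25*(30 - 5)/14 - 5*(30 - 5)²/14 + (30 - 5)*(-306)) = 1/(-1530 - 25/14*25 - 5/14*25² + 25*(-306)) = 1/(-1530 - 625/14 - 5/14*625 - 7650) = 1/(-1530 - 625/14 - 3125/14 - 7650) = 1/(-66135/7) = -7/66135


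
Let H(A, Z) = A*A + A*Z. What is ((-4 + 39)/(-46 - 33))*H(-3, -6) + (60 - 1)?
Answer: 3716/79 ≈ 47.038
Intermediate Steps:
H(A, Z) = A² + A*Z
((-4 + 39)/(-46 - 33))*H(-3, -6) + (60 - 1) = ((-4 + 39)/(-46 - 33))*(-3*(-3 - 6)) + (60 - 1) = (35/(-79))*(-3*(-9)) + 59 = (35*(-1/79))*27 + 59 = -35/79*27 + 59 = -945/79 + 59 = 3716/79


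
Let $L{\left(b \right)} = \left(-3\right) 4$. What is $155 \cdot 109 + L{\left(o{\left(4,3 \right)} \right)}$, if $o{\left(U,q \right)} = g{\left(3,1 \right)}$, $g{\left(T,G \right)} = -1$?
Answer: $16883$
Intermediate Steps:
$o{\left(U,q \right)} = -1$
$L{\left(b \right)} = -12$
$155 \cdot 109 + L{\left(o{\left(4,3 \right)} \right)} = 155 \cdot 109 - 12 = 16895 - 12 = 16883$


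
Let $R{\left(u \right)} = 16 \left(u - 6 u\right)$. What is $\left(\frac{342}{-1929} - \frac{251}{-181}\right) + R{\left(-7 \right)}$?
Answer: $\frac{65315239}{116383} \approx 561.21$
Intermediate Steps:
$R{\left(u \right)} = - 80 u$ ($R{\left(u \right)} = 16 \left(- 5 u\right) = - 80 u$)
$\left(\frac{342}{-1929} - \frac{251}{-181}\right) + R{\left(-7 \right)} = \left(\frac{342}{-1929} - \frac{251}{-181}\right) - -560 = \left(342 \left(- \frac{1}{1929}\right) - - \frac{251}{181}\right) + 560 = \left(- \frac{114}{643} + \frac{251}{181}\right) + 560 = \frac{140759}{116383} + 560 = \frac{65315239}{116383}$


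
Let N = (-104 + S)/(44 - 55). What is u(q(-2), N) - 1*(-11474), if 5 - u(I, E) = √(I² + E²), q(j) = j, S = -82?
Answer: 11479 - 2*√8770/11 ≈ 11462.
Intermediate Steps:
N = 186/11 (N = (-104 - 82)/(44 - 55) = -186/(-11) = -186*(-1/11) = 186/11 ≈ 16.909)
u(I, E) = 5 - √(E² + I²) (u(I, E) = 5 - √(I² + E²) = 5 - √(E² + I²))
u(q(-2), N) - 1*(-11474) = (5 - √((186/11)² + (-2)²)) - 1*(-11474) = (5 - √(34596/121 + 4)) + 11474 = (5 - √(35080/121)) + 11474 = (5 - 2*√8770/11) + 11474 = 11479 - 2*√8770/11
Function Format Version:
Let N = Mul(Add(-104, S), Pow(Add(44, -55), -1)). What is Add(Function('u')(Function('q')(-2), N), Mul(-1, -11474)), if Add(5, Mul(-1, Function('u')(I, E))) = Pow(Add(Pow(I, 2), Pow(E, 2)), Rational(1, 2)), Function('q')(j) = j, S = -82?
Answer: Add(11479, Mul(Rational(-2, 11), Pow(8770, Rational(1, 2)))) ≈ 11462.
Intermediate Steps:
N = Rational(186, 11) (N = Mul(Add(-104, -82), Pow(Add(44, -55), -1)) = Mul(-186, Pow(-11, -1)) = Mul(-186, Rational(-1, 11)) = Rational(186, 11) ≈ 16.909)
Function('u')(I, E) = Add(5, Mul(-1, Pow(Add(Pow(E, 2), Pow(I, 2)), Rational(1, 2)))) (Function('u')(I, E) = Add(5, Mul(-1, Pow(Add(Pow(I, 2), Pow(E, 2)), Rational(1, 2)))) = Add(5, Mul(-1, Pow(Add(Pow(E, 2), Pow(I, 2)), Rational(1, 2)))))
Add(Function('u')(Function('q')(-2), N), Mul(-1, -11474)) = Add(Add(5, Mul(-1, Pow(Add(Pow(Rational(186, 11), 2), Pow(-2, 2)), Rational(1, 2)))), Mul(-1, -11474)) = Add(Add(5, Mul(-1, Pow(Add(Rational(34596, 121), 4), Rational(1, 2)))), 11474) = Add(Add(5, Mul(-1, Pow(Rational(35080, 121), Rational(1, 2)))), 11474) = Add(Add(5, Mul(-1, Mul(Rational(2, 11), Pow(8770, Rational(1, 2))))), 11474) = Add(Add(5, Mul(Rational(-2, 11), Pow(8770, Rational(1, 2)))), 11474) = Add(11479, Mul(Rational(-2, 11), Pow(8770, Rational(1, 2))))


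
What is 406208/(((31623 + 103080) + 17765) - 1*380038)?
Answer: -203104/113785 ≈ -1.7850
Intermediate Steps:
406208/(((31623 + 103080) + 17765) - 1*380038) = 406208/((134703 + 17765) - 380038) = 406208/(152468 - 380038) = 406208/(-227570) = 406208*(-1/227570) = -203104/113785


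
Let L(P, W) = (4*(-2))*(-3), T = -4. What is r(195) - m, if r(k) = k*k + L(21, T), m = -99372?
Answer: 137421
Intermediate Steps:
L(P, W) = 24 (L(P, W) = -8*(-3) = 24)
r(k) = 24 + k² (r(k) = k*k + 24 = k² + 24 = 24 + k²)
r(195) - m = (24 + 195²) - 1*(-99372) = (24 + 38025) + 99372 = 38049 + 99372 = 137421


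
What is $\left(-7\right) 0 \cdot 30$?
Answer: $0$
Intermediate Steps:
$\left(-7\right) 0 \cdot 30 = 0 \cdot 30 = 0$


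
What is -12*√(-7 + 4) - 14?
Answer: -14 - 12*I*√3 ≈ -14.0 - 20.785*I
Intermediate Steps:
-12*√(-7 + 4) - 14 = -12*I*√3 - 14 = -14 - 12*I*√3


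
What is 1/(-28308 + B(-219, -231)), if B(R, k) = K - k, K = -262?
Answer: -1/28339 ≈ -3.5287e-5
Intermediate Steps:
B(R, k) = -262 - k
1/(-28308 + B(-219, -231)) = 1/(-28308 + (-262 - 1*(-231))) = 1/(-28308 + (-262 + 231)) = 1/(-28308 - 31) = 1/(-28339) = -1/28339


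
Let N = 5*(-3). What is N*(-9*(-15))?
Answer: -2025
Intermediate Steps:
N = -15
N*(-9*(-15)) = -(-135)*(-15) = -15*135 = -2025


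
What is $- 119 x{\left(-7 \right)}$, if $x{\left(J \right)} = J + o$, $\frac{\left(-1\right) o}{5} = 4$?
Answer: $3213$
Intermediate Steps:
$o = -20$ ($o = \left(-5\right) 4 = -20$)
$x{\left(J \right)} = -20 + J$ ($x{\left(J \right)} = J - 20 = -20 + J$)
$- 119 x{\left(-7 \right)} = - 119 \left(-20 - 7\right) = \left(-119\right) \left(-27\right) = 3213$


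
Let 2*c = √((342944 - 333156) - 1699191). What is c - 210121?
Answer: -210121 + I*√1689403/2 ≈ -2.1012e+5 + 649.88*I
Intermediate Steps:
c = I*√1689403/2 (c = √((342944 - 333156) - 1699191)/2 = √(9788 - 1699191)/2 = √(-1689403)/2 = (I*√1689403)/2 = I*√1689403/2 ≈ 649.88*I)
c - 210121 = I*√1689403/2 - 210121 = -210121 + I*√1689403/2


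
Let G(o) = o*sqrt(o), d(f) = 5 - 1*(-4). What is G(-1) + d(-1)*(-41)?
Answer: -369 - I ≈ -369.0 - 1.0*I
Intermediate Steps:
d(f) = 9 (d(f) = 5 + 4 = 9)
G(o) = o**(3/2)
G(-1) + d(-1)*(-41) = (-1)**(3/2) + 9*(-41) = -I - 369 = -369 - I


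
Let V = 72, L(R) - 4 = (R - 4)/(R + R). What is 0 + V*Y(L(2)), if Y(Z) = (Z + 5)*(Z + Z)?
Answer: 4284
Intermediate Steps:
L(R) = 4 + (-4 + R)/(2*R) (L(R) = 4 + (R - 4)/(R + R) = 4 + (-4 + R)/((2*R)) = 4 + (-4 + R)*(1/(2*R)) = 4 + (-4 + R)/(2*R))
Y(Z) = 2*Z*(5 + Z) (Y(Z) = (5 + Z)*(2*Z) = 2*Z*(5 + Z))
0 + V*Y(L(2)) = 0 + 72*(2*(9/2 - 2/2)*(5 + (9/2 - 2/2))) = 0 + 72*(2*(9/2 - 2*½)*(5 + (9/2 - 2*½))) = 0 + 72*(2*(9/2 - 1)*(5 + (9/2 - 1))) = 0 + 72*(2*(7/2)*(5 + 7/2)) = 0 + 72*(2*(7/2)*(17/2)) = 0 + 72*(119/2) = 0 + 4284 = 4284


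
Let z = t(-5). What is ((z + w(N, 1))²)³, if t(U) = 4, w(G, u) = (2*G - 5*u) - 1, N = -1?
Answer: 4096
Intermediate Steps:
w(G, u) = -1 - 5*u + 2*G (w(G, u) = (-5*u + 2*G) - 1 = -1 - 5*u + 2*G)
z = 4
((z + w(N, 1))²)³ = ((4 + (-1 - 5*1 + 2*(-1)))²)³ = ((4 + (-1 - 5 - 2))²)³ = ((4 - 8)²)³ = ((-4)²)³ = 16³ = 4096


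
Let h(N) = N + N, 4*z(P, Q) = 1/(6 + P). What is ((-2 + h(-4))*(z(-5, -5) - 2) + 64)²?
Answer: 26569/4 ≈ 6642.3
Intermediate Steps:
z(P, Q) = 1/(4*(6 + P))
h(N) = 2*N
((-2 + h(-4))*(z(-5, -5) - 2) + 64)² = ((-2 + 2*(-4))*(1/(4*(6 - 5)) - 2) + 64)² = ((-2 - 8)*((¼)/1 - 2) + 64)² = (-10*((¼)*1 - 2) + 64)² = (-10*(¼ - 2) + 64)² = (-10*(-7/4) + 64)² = (35/2 + 64)² = (163/2)² = 26569/4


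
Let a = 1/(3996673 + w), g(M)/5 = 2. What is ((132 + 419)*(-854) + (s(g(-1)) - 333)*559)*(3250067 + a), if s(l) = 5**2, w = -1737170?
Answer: -4719881606997929652/2259503 ≈ -2.0889e+12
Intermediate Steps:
g(M) = 10 (g(M) = 5*2 = 10)
s(l) = 25
a = 1/2259503 (a = 1/(3996673 - 1737170) = 1/2259503 ≈ 4.4258e-7)
((132 + 419)*(-854) + (s(g(-1)) - 333)*559)*(3250067 + a) = ((132 + 419)*(-854) + (25 - 333)*559)*(3250067 + 1/2259503) = (551*(-854) - 308*559)*(7343536136702/2259503) = (-470554 - 172172)*(7343536136702/2259503) = -642726*7343536136702/2259503 = -4719881606997929652/2259503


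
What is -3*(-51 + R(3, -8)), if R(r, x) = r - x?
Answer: 120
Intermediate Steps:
-3*(-51 + R(3, -8)) = -3*(-51 + (3 - 1*(-8))) = -3*(-51 + (3 + 8)) = -3*(-51 + 11) = -3*(-40) = 120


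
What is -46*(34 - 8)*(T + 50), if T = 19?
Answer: -82524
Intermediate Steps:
-46*(34 - 8)*(T + 50) = -46*(34 - 8)*(19 + 50) = -1196*69 = -46*1794 = -82524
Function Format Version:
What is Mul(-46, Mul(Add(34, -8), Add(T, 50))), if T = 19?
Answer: -82524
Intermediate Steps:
Mul(-46, Mul(Add(34, -8), Add(T, 50))) = Mul(-46, Mul(Add(34, -8), Add(19, 50))) = Mul(-46, Mul(26, 69)) = Mul(-46, 1794) = -82524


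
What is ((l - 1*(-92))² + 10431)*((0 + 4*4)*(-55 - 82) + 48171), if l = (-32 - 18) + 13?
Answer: 618693424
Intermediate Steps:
l = -37 (l = -50 + 13 = -37)
((l - 1*(-92))² + 10431)*((0 + 4*4)*(-55 - 82) + 48171) = ((-37 - 1*(-92))² + 10431)*((0 + 4*4)*(-55 - 82) + 48171) = ((-37 + 92)² + 10431)*((0 + 16)*(-137) + 48171) = (55² + 10431)*(16*(-137) + 48171) = (3025 + 10431)*(-2192 + 48171) = 13456*45979 = 618693424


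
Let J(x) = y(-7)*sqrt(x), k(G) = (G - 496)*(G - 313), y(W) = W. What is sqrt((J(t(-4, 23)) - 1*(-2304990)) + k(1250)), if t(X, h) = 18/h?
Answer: sqrt(1593077152 - 483*sqrt(46))/23 ≈ 1735.4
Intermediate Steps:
k(G) = (-496 + G)*(-313 + G)
J(x) = -7*sqrt(x)
sqrt((J(t(-4, 23)) - 1*(-2304990)) + k(1250)) = sqrt((-7*3*sqrt(46)/23 - 1*(-2304990)) + (155248 + 1250**2 - 809*1250)) = sqrt((-7*3*sqrt(46)/23 + 2304990) + (155248 + 1562500 - 1011250)) = sqrt((-21*sqrt(46)/23 + 2304990) + 706498) = sqrt((2304990 - 21*sqrt(46)/23) + 706498) = sqrt(3011488 - 21*sqrt(46)/23)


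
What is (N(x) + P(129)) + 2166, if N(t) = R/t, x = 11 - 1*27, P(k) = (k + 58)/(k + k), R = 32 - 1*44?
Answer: 1118417/516 ≈ 2167.5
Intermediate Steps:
R = -12 (R = 32 - 44 = -12)
P(k) = (58 + k)/(2*k) (P(k) = (58 + k)/((2*k)) = (58 + k)*(1/(2*k)) = (58 + k)/(2*k))
x = -16 (x = 11 - 27 = -16)
N(t) = -12/t
(N(x) + P(129)) + 2166 = (-12/(-16) + (1/2)*(58 + 129)/129) + 2166 = (-12*(-1/16) + (1/2)*(1/129)*187) + 2166 = (3/4 + 187/258) + 2166 = 761/516 + 2166 = 1118417/516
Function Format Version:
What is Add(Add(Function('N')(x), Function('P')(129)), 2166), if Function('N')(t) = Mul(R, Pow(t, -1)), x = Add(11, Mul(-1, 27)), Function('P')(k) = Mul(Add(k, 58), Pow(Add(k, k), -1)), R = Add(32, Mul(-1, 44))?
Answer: Rational(1118417, 516) ≈ 2167.5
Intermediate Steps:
R = -12 (R = Add(32, -44) = -12)
Function('P')(k) = Mul(Rational(1, 2), Pow(k, -1), Add(58, k)) (Function('P')(k) = Mul(Add(58, k), Pow(Mul(2, k), -1)) = Mul(Add(58, k), Mul(Rational(1, 2), Pow(k, -1))) = Mul(Rational(1, 2), Pow(k, -1), Add(58, k)))
x = -16 (x = Add(11, -27) = -16)
Function('N')(t) = Mul(-12, Pow(t, -1))
Add(Add(Function('N')(x), Function('P')(129)), 2166) = Add(Add(Mul(-12, Pow(-16, -1)), Mul(Rational(1, 2), Pow(129, -1), Add(58, 129))), 2166) = Add(Add(Mul(-12, Rational(-1, 16)), Mul(Rational(1, 2), Rational(1, 129), 187)), 2166) = Add(Add(Rational(3, 4), Rational(187, 258)), 2166) = Add(Rational(761, 516), 2166) = Rational(1118417, 516)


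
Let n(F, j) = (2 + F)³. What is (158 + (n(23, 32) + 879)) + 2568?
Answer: 19230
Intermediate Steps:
(158 + (n(23, 32) + 879)) + 2568 = (158 + ((2 + 23)³ + 879)) + 2568 = (158 + (25³ + 879)) + 2568 = (158 + (15625 + 879)) + 2568 = (158 + 16504) + 2568 = 16662 + 2568 = 19230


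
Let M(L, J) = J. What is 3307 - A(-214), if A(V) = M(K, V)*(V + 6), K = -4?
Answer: -41205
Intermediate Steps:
A(V) = V*(6 + V) (A(V) = V*(V + 6) = V*(6 + V))
3307 - A(-214) = 3307 - (-214)*(6 - 214) = 3307 - (-214)*(-208) = 3307 - 1*44512 = 3307 - 44512 = -41205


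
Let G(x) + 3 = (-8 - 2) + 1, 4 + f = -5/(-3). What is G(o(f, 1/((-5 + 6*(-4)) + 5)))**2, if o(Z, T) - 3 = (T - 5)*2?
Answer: 144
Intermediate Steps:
f = -7/3 (f = -4 - 5/(-3) = -4 - 5*(-1/3) = -4 + 5/3 = -7/3 ≈ -2.3333)
o(Z, T) = -7 + 2*T (o(Z, T) = 3 + (T - 5)*2 = 3 + (-5 + T)*2 = 3 + (-10 + 2*T) = -7 + 2*T)
G(x) = -12 (G(x) = -3 + ((-8 - 2) + 1) = -3 + (-10 + 1) = -3 - 9 = -12)
G(o(f, 1/((-5 + 6*(-4)) + 5)))**2 = (-12)**2 = 144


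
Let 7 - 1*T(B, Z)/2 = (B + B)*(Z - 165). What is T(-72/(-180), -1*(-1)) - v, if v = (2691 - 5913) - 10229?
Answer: 68637/5 ≈ 13727.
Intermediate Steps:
v = -13451 (v = -3222 - 10229 = -13451)
T(B, Z) = 14 - 4*B*(-165 + Z) (T(B, Z) = 14 - 2*(B + B)*(Z - 165) = 14 - 2*2*B*(-165 + Z) = 14 - 4*B*(-165 + Z))
T(-72/(-180), -1*(-1)) - v = (14 + 660*(-72/(-180)) - 4*(-72/(-180))*(-1*(-1))) - 1*(-13451) = (14 + 660*(-72*(-1/180)) - 4*(-72*(-1/180))*1) + 13451 = (14 + 660*(2/5) - 4*2/5*1) + 13451 = (14 + 264 - 8/5) + 13451 = 1382/5 + 13451 = 68637/5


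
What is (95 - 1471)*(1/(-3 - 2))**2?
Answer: -1376/25 ≈ -55.040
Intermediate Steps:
(95 - 1471)*(1/(-3 - 2))**2 = -1376*(1/(-5))**2 = -1376*(-1/5)**2 = -1376*1/25 = -1376/25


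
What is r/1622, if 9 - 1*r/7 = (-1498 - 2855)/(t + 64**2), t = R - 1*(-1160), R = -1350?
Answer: 13169/301692 ≈ 0.043650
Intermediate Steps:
t = -190 (t = -1350 - 1*(-1160) = -1350 + 1160 = -190)
r = 13169/186 (r = 63 - 7*(-1498 - 2855)/(-190 + 64**2) = 63 - (-30471)/(-190 + 4096) = 63 - (-30471)/3906 = 63 - 7*(-1451/1302) = 63 + 1451/186 = 13169/186 ≈ 70.801)
r/1622 = (13169/186)/1622 = (13169/186)*(1/1622) = 13169/301692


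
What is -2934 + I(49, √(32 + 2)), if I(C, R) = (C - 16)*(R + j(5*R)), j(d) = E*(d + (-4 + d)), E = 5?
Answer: -3594 + 1683*√34 ≈ 6219.5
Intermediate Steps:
j(d) = -20 + 10*d (j(d) = 5*(d + (-4 + d)) = 5*(-4 + 2*d) = -20 + 10*d)
I(C, R) = (-20 + 51*R)*(-16 + C) (I(C, R) = (C - 16)*(R + (-20 + 10*(5*R))) = (-16 + C)*(R + (-20 + 50*R)) = (-16 + C)*(-20 + 51*R) = (-20 + 51*R)*(-16 + C))
-2934 + I(49, √(32 + 2)) = -2934 + (320 - 816*√(32 + 2) - 20*49 + 51*49*√(32 + 2)) = -2934 + (320 - 816*√34 - 980 + 51*49*√34) = -2934 + (320 - 816*√34 - 980 + 2499*√34) = -2934 + (-660 + 1683*√34) = -3594 + 1683*√34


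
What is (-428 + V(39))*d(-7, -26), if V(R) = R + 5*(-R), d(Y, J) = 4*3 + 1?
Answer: -7592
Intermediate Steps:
d(Y, J) = 13 (d(Y, J) = 12 + 1 = 13)
V(R) = -4*R (V(R) = R - 5*R = -4*R)
(-428 + V(39))*d(-7, -26) = (-428 - 4*39)*13 = (-428 - 156)*13 = -584*13 = -7592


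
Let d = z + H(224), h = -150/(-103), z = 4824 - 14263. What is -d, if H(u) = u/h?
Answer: 696389/75 ≈ 9285.2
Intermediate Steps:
z = -9439
h = 150/103 (h = -150*(-1/103) = 150/103 ≈ 1.4563)
H(u) = 103*u/150 (H(u) = u/(150/103) = u*(103/150) = 103*u/150)
d = -696389/75 (d = -9439 + (103/150)*224 = -9439 + 11536/75 = -696389/75 ≈ -9285.2)
-d = -1*(-696389/75) = 696389/75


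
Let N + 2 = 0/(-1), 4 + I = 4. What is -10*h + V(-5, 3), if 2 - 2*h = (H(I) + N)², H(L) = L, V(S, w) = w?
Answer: 13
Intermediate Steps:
I = 0 (I = -4 + 4 = 0)
N = -2 (N = -2 + 0/(-1) = -2 + 0*(-1) = -2 + 0 = -2)
h = -1 (h = 1 - (0 - 2)²/2 = 1 - ½*(-2)² = 1 - ½*4 = 1 - 2 = -1)
-10*h + V(-5, 3) = -10*(-1) + 3 = 10 + 3 = 13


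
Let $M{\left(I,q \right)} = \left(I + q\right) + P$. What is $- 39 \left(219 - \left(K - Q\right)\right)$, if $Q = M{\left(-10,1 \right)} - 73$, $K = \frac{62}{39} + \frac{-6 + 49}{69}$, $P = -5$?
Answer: $- \frac{116419}{23} \approx -5061.7$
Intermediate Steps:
$M{\left(I,q \right)} = -5 + I + q$ ($M{\left(I,q \right)} = \left(I + q\right) - 5 = -5 + I + q$)
$K = \frac{1985}{897}$ ($K = 62 \cdot \frac{1}{39} + 43 \cdot \frac{1}{69} = \frac{62}{39} + \frac{43}{69} = \frac{1985}{897} \approx 2.2129$)
$Q = -87$ ($Q = \left(-5 - 10 + 1\right) - 73 = -14 - 73 = -87$)
$- 39 \left(219 - \left(K - Q\right)\right) = - 39 \left(219 - \frac{80024}{897}\right) = \left(-39\right) \frac{116419}{897} = - \frac{116419}{23}$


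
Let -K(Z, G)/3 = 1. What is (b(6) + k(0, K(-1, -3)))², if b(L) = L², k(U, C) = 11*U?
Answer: 1296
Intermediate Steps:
K(Z, G) = -3 (K(Z, G) = -3*1 = -3)
(b(6) + k(0, K(-1, -3)))² = (6² + 11*0)² = (36 + 0)² = 36² = 1296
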